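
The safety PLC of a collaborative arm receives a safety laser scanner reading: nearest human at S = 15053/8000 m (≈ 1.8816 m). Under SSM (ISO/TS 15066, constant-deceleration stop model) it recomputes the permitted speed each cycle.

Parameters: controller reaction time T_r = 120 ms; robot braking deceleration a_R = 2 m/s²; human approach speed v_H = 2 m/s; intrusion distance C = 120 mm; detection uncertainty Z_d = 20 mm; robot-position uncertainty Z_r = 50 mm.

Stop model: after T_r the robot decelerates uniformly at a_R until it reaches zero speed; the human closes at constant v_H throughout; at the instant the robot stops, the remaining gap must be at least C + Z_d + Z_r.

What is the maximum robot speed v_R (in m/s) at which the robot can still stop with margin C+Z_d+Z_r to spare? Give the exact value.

at the boundary: (1/4)·v² + (28/25)·v + (-11613/8000) = 0
  disc = (28/25)² − 4·(1/4)·(-11613/8000) = 108241/40000 ; √disc = 329/200
  v_R = (−(28/25) + 329/200) / (2·(1/4)) = 21/20 m/s
check:
braking lasts T_s = (21/20)/2 = 0.5250 s
reaction-phase robot travel = 1.0500·0.1200 = 0.1260 m
robot under decel: 1.0500²/(2·2.0000) = 0.2756 m
human over T_r+T_s: 2.0000·(0.1200+0.5250) = 1.2900 m
residual clearance needed = 0.1200+0.0200+0.0500 = 0.1900 m
sum ≈ 0.1260+0.2756+1.2900+0.1900 ≈ 1.8816 m = S ✓

v_R_max = 21/20 m/s = 1.0500 m/s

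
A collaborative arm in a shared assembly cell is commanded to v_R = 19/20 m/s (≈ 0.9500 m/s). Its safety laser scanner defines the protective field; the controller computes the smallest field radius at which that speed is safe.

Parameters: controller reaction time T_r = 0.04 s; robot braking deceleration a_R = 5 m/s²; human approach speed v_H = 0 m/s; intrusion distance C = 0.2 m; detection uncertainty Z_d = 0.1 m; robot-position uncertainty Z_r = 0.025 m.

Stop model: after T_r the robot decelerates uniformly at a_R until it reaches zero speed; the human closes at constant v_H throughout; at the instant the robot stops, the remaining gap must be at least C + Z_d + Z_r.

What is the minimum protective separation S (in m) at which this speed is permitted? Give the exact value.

S_min = 1813/4000 m = 0.4532 m

stop time T_s = (19/20)/5 = 0.1900 s
robot covers v_R·T_r = 0.9500·0.0400 = 0.0380 m before braking
robot covers 0.9500·0.1900 − ½·5.0000·0.1900² = 0.0902 m while stopping
human over T_r+T_s: 0.0000·(0.0400+0.1900) = 0.0000 m
margins: 0.2000+0.1000+0.0250 = 0.3250 m
S_min ≈ 0.0380+0.0902+0.0000+0.3250  ⇒  S_min = 1813/4000 m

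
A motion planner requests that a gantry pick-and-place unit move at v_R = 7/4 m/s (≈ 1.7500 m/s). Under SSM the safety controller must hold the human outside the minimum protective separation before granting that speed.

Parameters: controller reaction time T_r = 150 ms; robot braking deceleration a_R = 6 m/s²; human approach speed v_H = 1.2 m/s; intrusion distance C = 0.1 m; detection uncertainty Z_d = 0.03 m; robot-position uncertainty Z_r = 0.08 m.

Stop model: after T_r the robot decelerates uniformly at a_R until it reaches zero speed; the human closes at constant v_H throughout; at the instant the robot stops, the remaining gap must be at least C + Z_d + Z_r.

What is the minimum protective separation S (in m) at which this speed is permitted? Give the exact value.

S_min = 6037/4800 m = 1.2577 m

T_s = v_R/a_R = (7/4)/6 = 0.2917 s
robot in T_r: 1.7500·0.1500 = 0.2625 m
robot covers 1.7500·0.2917 − ½·6.0000·0.2917² = 0.2552 m while stopping
human over T_r+T_s: 1.2000·(0.1500+0.2917) = 0.5300 m
C+Z_d+Z_r = 0.1000+0.0300+0.0800 = 0.2100 m
S_min ≈ 0.2625+0.2552+0.5300+0.2100  ⇒  S_min = 6037/4800 m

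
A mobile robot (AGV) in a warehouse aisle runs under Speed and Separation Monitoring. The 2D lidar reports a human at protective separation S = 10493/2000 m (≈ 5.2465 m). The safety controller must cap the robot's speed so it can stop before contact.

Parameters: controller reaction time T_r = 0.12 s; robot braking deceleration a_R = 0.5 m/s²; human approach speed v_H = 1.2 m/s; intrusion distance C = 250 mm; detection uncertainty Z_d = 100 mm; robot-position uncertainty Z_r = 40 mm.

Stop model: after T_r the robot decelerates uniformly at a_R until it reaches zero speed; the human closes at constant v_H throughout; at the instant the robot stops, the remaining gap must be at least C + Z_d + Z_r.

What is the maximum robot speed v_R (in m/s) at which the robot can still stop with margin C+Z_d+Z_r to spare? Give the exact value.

collect terms ⇒ (1)·v_R² + (63/25)·v_R + (-377/80) = 0
  disc = (63/25)² − 4·(1)·(-377/80) = 63001/2500 ; √disc = 251/50
  v_R = (−(63/25) + 251/50) / (2·(1)) = 5/4 m/s
check:
stop time T_s = (5/4)/(1/2) = 2.5000 s
robot covers v_R·T_r = 1.2500·0.1200 = 0.1500 m before braking
robot covers 1.2500·2.5000 − ½·0.5000·2.5000² = 1.5625 m while stopping
human over T_r+T_s: 1.2000·(0.1200+2.5000) = 3.1440 m
residual clearance needed = 0.2500+0.1000+0.0400 = 0.3900 m
sum ≈ 0.1500+1.5625+3.1440+0.3900 ≈ 5.2465 m = S ✓

v_R_max = 5/4 m/s = 1.2500 m/s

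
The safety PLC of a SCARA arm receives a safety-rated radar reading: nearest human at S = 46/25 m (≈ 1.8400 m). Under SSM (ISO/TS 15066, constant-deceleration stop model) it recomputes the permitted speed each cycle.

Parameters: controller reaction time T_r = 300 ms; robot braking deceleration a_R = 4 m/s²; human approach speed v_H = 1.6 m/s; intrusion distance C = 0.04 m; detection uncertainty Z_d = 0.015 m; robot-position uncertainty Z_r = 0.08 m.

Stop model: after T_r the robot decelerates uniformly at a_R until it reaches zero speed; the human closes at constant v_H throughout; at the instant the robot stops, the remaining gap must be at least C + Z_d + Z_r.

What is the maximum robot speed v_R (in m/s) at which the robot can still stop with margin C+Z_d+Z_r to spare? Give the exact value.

quadratic (1/8)·v² + (7/10)·v + (-49/40) = 0
  disc = (7/10)² − 4·(1/8)·(-49/40) = 441/400 ; √disc = 21/20
  v_R = (−(7/10) + 21/20) / (2·(1/8)) = 7/5 m/s
check:
T_s = v_R/a_R = (7/5)/4 = 0.3500 s
reaction-phase robot travel = 1.4000·0.3000 = 0.4200 m
robot under decel: 1.4000²/(2·4.0000) = 0.2450 m
human closes 1.6000·0.6500 = 1.0400 m
residual clearance needed = 0.0400+0.0150+0.0800 = 0.1350 m
sum ≈ 0.4200+0.2450+1.0400+0.1350 ≈ 1.8400 m = S ✓

v_R_max = 7/5 m/s = 1.4000 m/s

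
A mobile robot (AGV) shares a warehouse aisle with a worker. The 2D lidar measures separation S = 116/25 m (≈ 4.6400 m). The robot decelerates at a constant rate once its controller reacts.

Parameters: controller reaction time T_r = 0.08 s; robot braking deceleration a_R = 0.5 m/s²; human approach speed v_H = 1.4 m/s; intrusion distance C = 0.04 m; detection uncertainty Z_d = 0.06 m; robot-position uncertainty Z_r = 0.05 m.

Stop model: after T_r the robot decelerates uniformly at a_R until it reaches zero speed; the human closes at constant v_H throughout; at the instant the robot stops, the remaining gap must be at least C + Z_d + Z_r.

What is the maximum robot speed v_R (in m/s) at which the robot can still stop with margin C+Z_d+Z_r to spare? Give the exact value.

quadratic (1)·v² + (72/25)·v + (-2189/500) = 0
  disc = (72/25)² − 4·(1)·(-2189/500) = 16129/625 ; √disc = 127/25
  v_R = (−(72/25) + 127/25) / (2·(1)) = 11/10 m/s
check:
T_s = v_R/a_R = (11/10)/(1/2) = 2.2000 s
robot covers v_R·T_r = 1.1000·0.0800 = 0.0880 m before braking
robot under decel: 1.1000²/(2·0.5000) = 1.2100 m
human over T_r+T_s: 1.4000·(0.0800+2.2000) = 3.1920 m
C+Z_d+Z_r = 0.0400+0.0600+0.0500 = 0.1500 m
sum ≈ 0.0880+1.2100+3.1920+0.1500 ≈ 4.6400 m = S ✓

v_R_max = 11/10 m/s = 1.1000 m/s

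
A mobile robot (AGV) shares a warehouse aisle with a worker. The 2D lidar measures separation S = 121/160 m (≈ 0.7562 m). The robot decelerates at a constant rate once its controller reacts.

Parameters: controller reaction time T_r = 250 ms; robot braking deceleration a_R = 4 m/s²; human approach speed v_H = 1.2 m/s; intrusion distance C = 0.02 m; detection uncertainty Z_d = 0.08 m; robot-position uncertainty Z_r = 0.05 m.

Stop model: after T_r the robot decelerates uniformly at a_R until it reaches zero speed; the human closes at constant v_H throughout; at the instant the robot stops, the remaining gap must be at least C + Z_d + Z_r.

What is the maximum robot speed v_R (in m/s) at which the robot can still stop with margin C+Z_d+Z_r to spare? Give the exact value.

quadratic (1/8)·v² + (11/20)·v + (-49/160) = 0
  disc = (11/20)² − 4·(1/8)·(-49/160) = 729/1600 ; √disc = 27/40
  v_R = (−(11/20) + 27/40) / (2·(1/8)) = 1/2 m/s
check:
T_s = v_R/a_R = (1/2)/4 = 0.1250 s
robot covers v_R·T_r = 0.5000·0.2500 = 0.1250 m before braking
robot covers 0.5000·0.1250 − ½·4.0000·0.1250² = 0.0312 m while stopping
human closes 1.2000·0.3750 = 0.4500 m
residual clearance needed = 0.0200+0.0800+0.0500 = 0.1500 m
sum ≈ 0.1250+0.0312+0.4500+0.1500 ≈ 0.7562 m = S ✓

v_R_max = 1/2 m/s = 0.5000 m/s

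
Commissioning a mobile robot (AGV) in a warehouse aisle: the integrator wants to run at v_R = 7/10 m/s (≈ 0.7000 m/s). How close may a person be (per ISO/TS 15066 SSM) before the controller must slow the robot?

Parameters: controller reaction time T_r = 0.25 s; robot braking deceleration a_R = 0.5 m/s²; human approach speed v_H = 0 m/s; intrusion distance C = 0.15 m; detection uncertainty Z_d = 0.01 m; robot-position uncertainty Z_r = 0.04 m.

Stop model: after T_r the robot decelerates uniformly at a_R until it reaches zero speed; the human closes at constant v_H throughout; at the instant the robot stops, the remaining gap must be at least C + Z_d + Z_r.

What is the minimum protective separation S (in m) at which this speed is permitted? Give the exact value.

braking lasts T_s = (7/10)/(1/2) = 1.4000 s
robot covers v_R·T_r = 0.7000·0.2500 = 0.1750 m before braking
robot under decel: 0.7000²/(2·0.5000) = 0.4900 m
human closes 0.0000·1.6500 = 0.0000 m
C+Z_d+Z_r = 0.1500+0.0100+0.0400 = 0.2000 m
S_min ≈ 0.1750+0.4900+0.0000+0.2000  ⇒  S_min = 173/200 m

S_min = 173/200 m = 0.8650 m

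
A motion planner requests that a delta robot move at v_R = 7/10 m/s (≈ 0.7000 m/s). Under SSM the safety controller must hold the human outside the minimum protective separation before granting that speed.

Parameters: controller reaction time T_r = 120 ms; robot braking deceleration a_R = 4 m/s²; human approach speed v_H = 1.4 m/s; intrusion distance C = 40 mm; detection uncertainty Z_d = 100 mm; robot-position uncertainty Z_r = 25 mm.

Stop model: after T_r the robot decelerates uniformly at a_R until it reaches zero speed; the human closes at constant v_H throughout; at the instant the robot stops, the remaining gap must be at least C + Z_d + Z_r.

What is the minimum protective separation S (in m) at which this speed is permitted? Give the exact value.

braking lasts T_s = (7/10)/4 = 0.1750 s
robot in T_r: 0.7000·0.1200 = 0.0840 m
robot under decel: 0.7000²/(2·4.0000) = 0.0612 m
human closes 1.4000·0.2950 = 0.4130 m
margins: 0.0400+0.1000+0.0250 = 0.1650 m
S_min ≈ 0.0840+0.0612+0.4130+0.1650  ⇒  S_min = 2893/4000 m

S_min = 2893/4000 m = 0.7232 m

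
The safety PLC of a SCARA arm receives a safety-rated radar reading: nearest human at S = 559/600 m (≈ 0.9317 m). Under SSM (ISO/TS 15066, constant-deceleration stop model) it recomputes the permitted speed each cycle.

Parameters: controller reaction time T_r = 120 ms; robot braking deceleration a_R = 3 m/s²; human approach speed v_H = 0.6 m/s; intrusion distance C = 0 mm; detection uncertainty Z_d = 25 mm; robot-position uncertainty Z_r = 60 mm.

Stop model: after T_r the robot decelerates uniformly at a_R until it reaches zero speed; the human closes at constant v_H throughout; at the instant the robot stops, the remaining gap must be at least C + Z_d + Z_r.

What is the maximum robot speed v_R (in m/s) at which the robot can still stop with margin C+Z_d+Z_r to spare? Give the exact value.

quadratic (1/6)·v² + (8/25)·v + (-581/750) = 0
  disc = (8/25)² − 4·(1/6)·(-581/750) = 3481/5625 ; √disc = 59/75
  v_R = (−(8/25) + 59/75) / (2·(1/6)) = 7/5 m/s
check:
T_s = v_R/a_R = (7/5)/3 = 0.4667 s
robot covers v_R·T_r = 1.4000·0.1200 = 0.1680 m before braking
robot under decel: 1.4000²/(2·3.0000) = 0.3267 m
person approaches 0.6000·(0.1200+0.4667) = 0.3520 m
margins: 0.0000+0.0250+0.0600 = 0.0850 m
sum ≈ 0.1680+0.3267+0.3520+0.0850 ≈ 0.9317 m = S ✓

v_R_max = 7/5 m/s = 1.4000 m/s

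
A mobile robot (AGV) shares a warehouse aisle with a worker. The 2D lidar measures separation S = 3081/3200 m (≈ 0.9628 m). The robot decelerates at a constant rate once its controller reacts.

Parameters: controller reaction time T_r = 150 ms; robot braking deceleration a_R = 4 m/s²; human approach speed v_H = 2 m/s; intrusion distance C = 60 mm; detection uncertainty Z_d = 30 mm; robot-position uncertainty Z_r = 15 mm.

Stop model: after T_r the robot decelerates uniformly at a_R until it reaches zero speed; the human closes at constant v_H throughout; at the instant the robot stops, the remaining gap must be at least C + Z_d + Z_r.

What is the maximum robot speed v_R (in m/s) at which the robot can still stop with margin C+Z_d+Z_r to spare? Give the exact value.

v_R_max = 3/4 m/s = 0.7500 m/s

quadratic (1/8)·v² + (13/20)·v + (-357/640) = 0
  disc = (13/20)² − 4·(1/8)·(-357/640) = 4489/6400 ; √disc = 67/80
  v_R = (−(13/20) + 67/80) / (2·(1/8)) = 3/4 m/s
check:
stop time T_s = (3/4)/4 = 0.1875 s
reaction-phase robot travel = 0.7500·0.1500 = 0.1125 m
robot covers 0.7500·0.1875 − ½·4.0000·0.1875² = 0.0703 m while stopping
human over T_r+T_s: 2.0000·(0.1500+0.1875) = 0.6750 m
margins: 0.0600+0.0300+0.0150 = 0.1050 m
sum ≈ 0.1125+0.0703+0.6750+0.1050 ≈ 0.9628 m = S ✓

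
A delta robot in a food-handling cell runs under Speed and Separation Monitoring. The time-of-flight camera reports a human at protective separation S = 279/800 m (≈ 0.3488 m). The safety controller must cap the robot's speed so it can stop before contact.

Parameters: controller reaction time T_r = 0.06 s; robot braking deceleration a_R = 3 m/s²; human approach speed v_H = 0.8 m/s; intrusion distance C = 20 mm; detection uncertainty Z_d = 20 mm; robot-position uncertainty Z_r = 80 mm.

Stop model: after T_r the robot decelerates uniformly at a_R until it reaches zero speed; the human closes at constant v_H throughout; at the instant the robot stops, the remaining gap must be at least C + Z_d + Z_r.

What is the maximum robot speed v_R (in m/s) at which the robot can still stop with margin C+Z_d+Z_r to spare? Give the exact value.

v_R_max = 9/20 m/s = 0.4500 m/s

quadratic (1/6)·v² + (49/150)·v + (-723/4000) = 0
  disc = (49/150)² − 4·(1/6)·(-723/4000) = 20449/90000 ; √disc = 143/300
  v_R = (−(49/150) + 143/300) / (2·(1/6)) = 9/20 m/s
check:
stop time T_s = (9/20)/3 = 0.1500 s
reaction-phase robot travel = 0.4500·0.0600 = 0.0270 m
robot covers 0.4500·0.1500 − ½·3.0000·0.1500² = 0.0338 m while stopping
human closes 0.8000·0.2100 = 0.1680 m
margins: 0.0200+0.0200+0.0800 = 0.1200 m
sum ≈ 0.0270+0.0338+0.1680+0.1200 ≈ 0.3488 m = S ✓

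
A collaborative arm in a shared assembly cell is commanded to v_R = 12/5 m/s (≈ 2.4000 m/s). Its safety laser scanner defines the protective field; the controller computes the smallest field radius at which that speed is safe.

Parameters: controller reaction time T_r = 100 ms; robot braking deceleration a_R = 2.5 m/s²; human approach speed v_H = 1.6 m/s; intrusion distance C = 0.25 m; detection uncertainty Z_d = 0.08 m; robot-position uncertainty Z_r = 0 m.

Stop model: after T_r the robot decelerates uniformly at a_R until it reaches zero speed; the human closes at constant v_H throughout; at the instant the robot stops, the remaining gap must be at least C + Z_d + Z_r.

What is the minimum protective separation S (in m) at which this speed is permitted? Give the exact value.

S_min = 1709/500 m = 3.4180 m

braking lasts T_s = (12/5)/(5/2) = 0.9600 s
robot in T_r: 2.4000·0.1000 = 0.2400 m
robot covers 2.4000·0.9600 − ½·2.5000·0.9600² = 1.1520 m while stopping
human over T_r+T_s: 1.6000·(0.1000+0.9600) = 1.6960 m
margins: 0.2500+0.0800+0.0000 = 0.3300 m
S_min ≈ 0.2400+1.1520+1.6960+0.3300  ⇒  S_min = 1709/500 m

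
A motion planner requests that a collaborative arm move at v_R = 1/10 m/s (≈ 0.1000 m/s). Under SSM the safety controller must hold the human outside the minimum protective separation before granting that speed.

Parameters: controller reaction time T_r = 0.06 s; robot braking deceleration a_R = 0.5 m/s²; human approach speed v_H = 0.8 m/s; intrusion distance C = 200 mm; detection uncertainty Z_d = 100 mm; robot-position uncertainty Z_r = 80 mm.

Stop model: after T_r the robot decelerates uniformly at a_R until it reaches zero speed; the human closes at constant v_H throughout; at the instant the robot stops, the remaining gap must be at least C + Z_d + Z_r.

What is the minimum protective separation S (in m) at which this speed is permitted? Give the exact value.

stop time T_s = (1/10)/(1/2) = 0.2000 s
robot covers v_R·T_r = 0.1000·0.0600 = 0.0060 m before braking
braking distance = 0.1000²/(2·0.5000) = 0.0100 m
human over T_r+T_s: 0.8000·(0.0600+0.2000) = 0.2080 m
C+Z_d+Z_r = 0.2000+0.1000+0.0800 = 0.3800 m
S_min ≈ 0.0060+0.0100+0.2080+0.3800  ⇒  S_min = 151/250 m

S_min = 151/250 m = 0.6040 m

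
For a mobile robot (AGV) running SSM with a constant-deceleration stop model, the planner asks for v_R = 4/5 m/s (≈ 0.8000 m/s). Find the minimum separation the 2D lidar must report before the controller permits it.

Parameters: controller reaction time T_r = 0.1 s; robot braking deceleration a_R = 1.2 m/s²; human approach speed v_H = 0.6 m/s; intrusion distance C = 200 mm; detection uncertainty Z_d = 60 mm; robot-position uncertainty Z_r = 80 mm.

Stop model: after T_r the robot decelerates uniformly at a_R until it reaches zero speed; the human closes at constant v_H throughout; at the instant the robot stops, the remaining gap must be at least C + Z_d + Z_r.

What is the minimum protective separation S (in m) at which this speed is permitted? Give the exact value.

S_min = 86/75 m = 1.1467 m

braking lasts T_s = (4/5)/(6/5) = 0.6667 s
robot covers v_R·T_r = 0.8000·0.1000 = 0.0800 m before braking
braking distance = 0.8000²/(2·1.2000) = 0.2667 m
human closes 0.6000·0.7667 = 0.4600 m
margins: 0.2000+0.0600+0.0800 = 0.3400 m
S_min ≈ 0.0800+0.2667+0.4600+0.3400  ⇒  S_min = 86/75 m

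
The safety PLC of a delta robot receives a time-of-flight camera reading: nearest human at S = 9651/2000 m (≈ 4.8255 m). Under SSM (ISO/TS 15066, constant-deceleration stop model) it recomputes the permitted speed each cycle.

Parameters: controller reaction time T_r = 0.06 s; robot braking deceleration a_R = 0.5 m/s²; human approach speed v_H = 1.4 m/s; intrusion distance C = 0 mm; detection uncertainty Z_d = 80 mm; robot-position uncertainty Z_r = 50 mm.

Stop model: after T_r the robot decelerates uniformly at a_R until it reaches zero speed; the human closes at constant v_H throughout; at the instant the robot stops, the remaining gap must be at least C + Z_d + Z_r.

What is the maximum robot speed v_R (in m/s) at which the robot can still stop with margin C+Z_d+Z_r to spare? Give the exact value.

collect terms ⇒ (1)·v_R² + (143/50)·v_R + (-9223/2000) = 0
  disc = (143/50)² − 4·(1)·(-9223/2000) = 16641/625 ; √disc = 129/25
  v_R = (−(143/50) + 129/25) / (2·(1)) = 23/20 m/s
check:
braking lasts T_s = (23/20)/(1/2) = 2.3000 s
robot in T_r: 1.1500·0.0600 = 0.0690 m
robot covers 1.1500·2.3000 − ½·0.5000·2.3000² = 1.3225 m while stopping
human closes 1.4000·2.3600 = 3.3040 m
margins: 0.0000+0.0800+0.0500 = 0.1300 m
sum ≈ 0.0690+1.3225+3.3040+0.1300 ≈ 4.8255 m = S ✓

v_R_max = 23/20 m/s = 1.1500 m/s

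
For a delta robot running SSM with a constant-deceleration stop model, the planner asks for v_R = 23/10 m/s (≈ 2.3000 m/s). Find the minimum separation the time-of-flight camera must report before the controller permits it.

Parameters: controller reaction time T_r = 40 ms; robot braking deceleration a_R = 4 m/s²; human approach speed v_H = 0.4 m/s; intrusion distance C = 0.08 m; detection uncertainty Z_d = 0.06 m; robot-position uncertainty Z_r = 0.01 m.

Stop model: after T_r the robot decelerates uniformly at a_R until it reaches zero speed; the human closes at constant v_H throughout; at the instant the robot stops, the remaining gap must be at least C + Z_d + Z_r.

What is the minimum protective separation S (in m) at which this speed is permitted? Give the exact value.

S_min = 4597/4000 m = 1.1493 m

braking lasts T_s = (23/10)/4 = 0.5750 s
robot covers v_R·T_r = 2.3000·0.0400 = 0.0920 m before braking
braking distance = 2.3000²/(2·4.0000) = 0.6613 m
person approaches 0.4000·(0.0400+0.5750) = 0.2460 m
residual clearance needed = 0.0800+0.0600+0.0100 = 0.1500 m
S_min ≈ 0.0920+0.6613+0.2460+0.1500  ⇒  S_min = 4597/4000 m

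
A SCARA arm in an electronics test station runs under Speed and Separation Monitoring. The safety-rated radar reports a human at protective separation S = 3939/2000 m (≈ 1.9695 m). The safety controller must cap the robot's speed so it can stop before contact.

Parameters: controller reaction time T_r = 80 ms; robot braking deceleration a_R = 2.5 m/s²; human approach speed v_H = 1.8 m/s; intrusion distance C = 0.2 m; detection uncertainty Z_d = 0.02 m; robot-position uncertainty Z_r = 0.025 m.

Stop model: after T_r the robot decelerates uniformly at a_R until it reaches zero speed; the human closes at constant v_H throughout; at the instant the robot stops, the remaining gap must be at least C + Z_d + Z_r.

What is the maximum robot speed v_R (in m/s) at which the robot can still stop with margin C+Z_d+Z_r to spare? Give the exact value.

at the boundary: (1/5)·v² + (4/5)·v + (-3161/2000) = 0
  disc = (4/5)² − 4·(1/5)·(-3161/2000) = 4761/2500 ; √disc = 69/50
  v_R = (−(4/5) + 69/50) / (2·(1/5)) = 29/20 m/s
check:
stop time T_s = (29/20)/(5/2) = 0.5800 s
robot in T_r: 1.4500·0.0800 = 0.1160 m
robot under decel: 1.4500²/(2·2.5000) = 0.4205 m
human over T_r+T_s: 1.8000·(0.0800+0.5800) = 1.1880 m
C+Z_d+Z_r = 0.2000+0.0200+0.0250 = 0.2450 m
sum ≈ 0.1160+0.4205+1.1880+0.2450 ≈ 1.9695 m = S ✓

v_R_max = 29/20 m/s = 1.4500 m/s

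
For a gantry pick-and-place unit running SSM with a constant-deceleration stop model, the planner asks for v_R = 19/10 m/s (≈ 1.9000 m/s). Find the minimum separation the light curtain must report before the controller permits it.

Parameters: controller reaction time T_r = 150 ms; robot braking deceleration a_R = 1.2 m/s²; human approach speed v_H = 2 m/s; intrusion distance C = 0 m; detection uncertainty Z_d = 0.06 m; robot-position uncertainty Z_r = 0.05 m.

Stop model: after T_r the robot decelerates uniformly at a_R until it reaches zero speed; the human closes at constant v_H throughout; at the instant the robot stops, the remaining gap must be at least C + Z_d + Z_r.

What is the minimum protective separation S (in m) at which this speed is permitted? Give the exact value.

S_min = 6439/1200 m = 5.3658 m

T_s = v_R/a_R = (19/10)/(6/5) = 1.5833 s
robot in T_r: 1.9000·0.1500 = 0.2850 m
robot covers 1.9000·1.5833 − ½·1.2000·1.5833² = 1.5042 m while stopping
human over T_r+T_s: 2.0000·(0.1500+1.5833) = 3.4667 m
margins: 0.0000+0.0600+0.0500 = 0.1100 m
S_min ≈ 0.2850+1.5042+3.4667+0.1100  ⇒  S_min = 6439/1200 m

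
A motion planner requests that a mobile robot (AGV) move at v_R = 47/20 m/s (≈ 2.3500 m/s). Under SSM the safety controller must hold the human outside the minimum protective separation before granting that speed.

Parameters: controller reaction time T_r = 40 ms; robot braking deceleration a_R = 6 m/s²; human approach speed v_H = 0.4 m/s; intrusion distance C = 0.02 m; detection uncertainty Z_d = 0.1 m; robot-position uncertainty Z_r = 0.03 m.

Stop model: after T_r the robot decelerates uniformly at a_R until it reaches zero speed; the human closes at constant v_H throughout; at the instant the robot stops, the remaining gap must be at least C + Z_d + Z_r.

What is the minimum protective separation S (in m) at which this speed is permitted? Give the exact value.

S_min = 1403/1600 m = 0.8769 m

stop time T_s = (47/20)/6 = 0.3917 s
robot covers v_R·T_r = 2.3500·0.0400 = 0.0940 m before braking
robot covers 2.3500·0.3917 − ½·6.0000·0.3917² = 0.4602 m while stopping
person approaches 0.4000·(0.0400+0.3917) = 0.1727 m
margins: 0.0200+0.1000+0.0300 = 0.1500 m
S_min ≈ 0.0940+0.4602+0.1727+0.1500  ⇒  S_min = 1403/1600 m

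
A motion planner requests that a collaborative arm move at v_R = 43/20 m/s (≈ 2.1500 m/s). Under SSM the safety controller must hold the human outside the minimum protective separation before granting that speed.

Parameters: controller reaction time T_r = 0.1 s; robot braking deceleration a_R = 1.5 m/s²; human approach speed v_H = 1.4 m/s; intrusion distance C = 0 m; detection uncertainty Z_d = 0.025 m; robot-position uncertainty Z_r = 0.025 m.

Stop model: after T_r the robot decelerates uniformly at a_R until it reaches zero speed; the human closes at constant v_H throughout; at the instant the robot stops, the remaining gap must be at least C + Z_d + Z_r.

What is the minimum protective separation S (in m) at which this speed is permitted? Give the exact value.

S_min = 1581/400 m = 3.9525 m

braking lasts T_s = (43/20)/(3/2) = 1.4333 s
robot in T_r: 2.1500·0.1000 = 0.2150 m
braking distance = 2.1500²/(2·1.5000) = 1.5408 m
person approaches 1.4000·(0.1000+1.4333) = 2.1467 m
margins: 0.0000+0.0250+0.0250 = 0.0500 m
S_min ≈ 0.2150+1.5408+2.1467+0.0500  ⇒  S_min = 1581/400 m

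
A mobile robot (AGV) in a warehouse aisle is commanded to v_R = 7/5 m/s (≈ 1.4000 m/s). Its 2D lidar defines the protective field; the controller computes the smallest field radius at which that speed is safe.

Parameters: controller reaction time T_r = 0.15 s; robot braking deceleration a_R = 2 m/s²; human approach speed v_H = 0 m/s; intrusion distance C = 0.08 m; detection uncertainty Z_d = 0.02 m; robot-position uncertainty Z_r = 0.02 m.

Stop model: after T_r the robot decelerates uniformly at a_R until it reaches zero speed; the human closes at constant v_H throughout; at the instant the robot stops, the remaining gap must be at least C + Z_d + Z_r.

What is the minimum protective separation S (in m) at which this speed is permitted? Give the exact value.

stop time T_s = (7/5)/2 = 0.7000 s
reaction-phase robot travel = 1.4000·0.1500 = 0.2100 m
robot under decel: 1.4000²/(2·2.0000) = 0.4900 m
person approaches 0.0000·(0.1500+0.7000) = 0.0000 m
residual clearance needed = 0.0800+0.0200+0.0200 = 0.1200 m
S_min ≈ 0.2100+0.4900+0.0000+0.1200  ⇒  S_min = 41/50 m

S_min = 41/50 m = 0.8200 m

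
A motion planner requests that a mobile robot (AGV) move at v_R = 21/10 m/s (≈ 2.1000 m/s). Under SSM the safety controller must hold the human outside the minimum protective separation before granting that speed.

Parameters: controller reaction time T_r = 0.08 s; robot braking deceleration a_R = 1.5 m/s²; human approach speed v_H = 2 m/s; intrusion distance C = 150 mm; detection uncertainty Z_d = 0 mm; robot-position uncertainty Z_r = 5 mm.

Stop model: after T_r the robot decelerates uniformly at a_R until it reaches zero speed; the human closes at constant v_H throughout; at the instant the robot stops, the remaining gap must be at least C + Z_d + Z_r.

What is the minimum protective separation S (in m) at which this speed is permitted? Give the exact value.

S_min = 4753/1000 m = 4.7530 m

braking lasts T_s = (21/10)/(3/2) = 1.4000 s
robot in T_r: 2.1000·0.0800 = 0.1680 m
braking distance = 2.1000²/(2·1.5000) = 1.4700 m
person approaches 2.0000·(0.0800+1.4000) = 2.9600 m
C+Z_d+Z_r = 0.1500+0.0000+0.0050 = 0.1550 m
S_min ≈ 0.1680+1.4700+2.9600+0.1550  ⇒  S_min = 4753/1000 m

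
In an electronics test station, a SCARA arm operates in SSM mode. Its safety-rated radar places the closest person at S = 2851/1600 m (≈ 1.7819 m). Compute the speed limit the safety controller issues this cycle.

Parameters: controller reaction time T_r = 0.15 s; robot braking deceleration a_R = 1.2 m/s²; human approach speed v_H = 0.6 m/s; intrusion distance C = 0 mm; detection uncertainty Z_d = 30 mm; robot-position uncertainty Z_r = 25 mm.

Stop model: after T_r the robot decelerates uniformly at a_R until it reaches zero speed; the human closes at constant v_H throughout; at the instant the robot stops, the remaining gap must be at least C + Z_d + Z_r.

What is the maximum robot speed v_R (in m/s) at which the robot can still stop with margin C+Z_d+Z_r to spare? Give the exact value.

v_R_max = 27/20 m/s = 1.3500 m/s

collect terms ⇒ (5/12)·v_R² + (13/20)·v_R + (-2619/1600) = 0
  disc = (13/20)² − 4·(5/12)·(-2619/1600) = 5041/1600 ; √disc = 71/40
  v_R = (−(13/20) + 71/40) / (2·(5/12)) = 27/20 m/s
check:
braking lasts T_s = (27/20)/(6/5) = 1.1250 s
robot in T_r: 1.3500·0.1500 = 0.2025 m
robot covers 1.3500·1.1250 − ½·1.2000·1.1250² = 0.7594 m while stopping
human over T_r+T_s: 0.6000·(0.1500+1.1250) = 0.7650 m
residual clearance needed = 0.0000+0.0300+0.0250 = 0.0550 m
sum ≈ 0.2025+0.7594+0.7650+0.0550 ≈ 1.7819 m = S ✓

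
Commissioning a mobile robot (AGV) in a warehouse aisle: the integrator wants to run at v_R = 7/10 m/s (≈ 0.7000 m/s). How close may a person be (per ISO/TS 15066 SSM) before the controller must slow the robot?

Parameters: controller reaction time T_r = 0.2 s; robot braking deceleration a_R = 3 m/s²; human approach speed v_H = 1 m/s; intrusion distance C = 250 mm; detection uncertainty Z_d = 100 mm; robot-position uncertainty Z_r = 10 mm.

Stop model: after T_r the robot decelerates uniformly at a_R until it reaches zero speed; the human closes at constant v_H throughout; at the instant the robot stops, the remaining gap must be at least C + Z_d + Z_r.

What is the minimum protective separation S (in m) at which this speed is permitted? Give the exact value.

S_min = 203/200 m = 1.0150 m

stop time T_s = (7/10)/3 = 0.2333 s
robot in T_r: 0.7000·0.2000 = 0.1400 m
robot under decel: 0.7000²/(2·3.0000) = 0.0817 m
person approaches 1.0000·(0.2000+0.2333) = 0.4333 m
residual clearance needed = 0.2500+0.1000+0.0100 = 0.3600 m
S_min ≈ 0.1400+0.0817+0.4333+0.3600  ⇒  S_min = 203/200 m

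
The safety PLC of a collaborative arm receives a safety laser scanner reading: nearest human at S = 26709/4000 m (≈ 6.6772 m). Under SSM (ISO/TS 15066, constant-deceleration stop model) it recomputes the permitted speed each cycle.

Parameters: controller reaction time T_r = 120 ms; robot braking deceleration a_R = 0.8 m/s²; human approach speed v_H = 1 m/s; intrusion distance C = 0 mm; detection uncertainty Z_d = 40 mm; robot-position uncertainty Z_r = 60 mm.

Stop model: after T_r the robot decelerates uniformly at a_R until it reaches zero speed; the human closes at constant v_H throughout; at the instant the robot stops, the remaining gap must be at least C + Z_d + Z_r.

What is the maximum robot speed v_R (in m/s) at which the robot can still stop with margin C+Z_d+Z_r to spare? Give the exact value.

v_R_max = 23/10 m/s = 2.3000 m/s

quadratic (5/8)·v² + (137/100)·v + (-25829/4000) = 0
  disc = (137/100)² − 4·(5/8)·(-25829/4000) = 720801/40000 ; √disc = 849/200
  v_R = (−(137/100) + 849/200) / (2·(5/8)) = 23/10 m/s
check:
braking lasts T_s = (23/10)/(4/5) = 2.8750 s
reaction-phase robot travel = 2.3000·0.1200 = 0.2760 m
robot under decel: 2.3000²/(2·0.8000) = 3.3062 m
human closes 1.0000·2.9950 = 2.9950 m
C+Z_d+Z_r = 0.0000+0.0400+0.0600 = 0.1000 m
sum ≈ 0.2760+3.3062+2.9950+0.1000 ≈ 6.6772 m = S ✓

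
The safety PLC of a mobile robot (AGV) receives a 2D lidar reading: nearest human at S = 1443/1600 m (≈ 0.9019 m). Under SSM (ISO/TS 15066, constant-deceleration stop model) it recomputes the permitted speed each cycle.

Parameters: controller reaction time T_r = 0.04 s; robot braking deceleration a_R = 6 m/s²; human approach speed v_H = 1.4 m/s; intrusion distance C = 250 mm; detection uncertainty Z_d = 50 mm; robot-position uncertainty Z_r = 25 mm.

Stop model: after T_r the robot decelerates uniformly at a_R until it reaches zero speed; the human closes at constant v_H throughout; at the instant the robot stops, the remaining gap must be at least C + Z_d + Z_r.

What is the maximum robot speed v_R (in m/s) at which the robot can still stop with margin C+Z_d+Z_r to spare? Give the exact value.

v_R_max = 27/20 m/s = 1.3500 m/s

collect terms ⇒ (1/12)·v_R² + (41/150)·v_R + (-4167/8000) = 0
  disc = (41/150)² − 4·(1/12)·(-4167/8000) = 89401/360000 ; √disc = 299/600
  v_R = (−(41/150) + 299/600) / (2·(1/12)) = 27/20 m/s
check:
stop time T_s = (27/20)/6 = 0.2250 s
reaction-phase robot travel = 1.3500·0.0400 = 0.0540 m
braking distance = 1.3500²/(2·6.0000) = 0.1519 m
person approaches 1.4000·(0.0400+0.2250) = 0.3710 m
residual clearance needed = 0.2500+0.0500+0.0250 = 0.3250 m
sum ≈ 0.0540+0.1519+0.3710+0.3250 ≈ 0.9019 m = S ✓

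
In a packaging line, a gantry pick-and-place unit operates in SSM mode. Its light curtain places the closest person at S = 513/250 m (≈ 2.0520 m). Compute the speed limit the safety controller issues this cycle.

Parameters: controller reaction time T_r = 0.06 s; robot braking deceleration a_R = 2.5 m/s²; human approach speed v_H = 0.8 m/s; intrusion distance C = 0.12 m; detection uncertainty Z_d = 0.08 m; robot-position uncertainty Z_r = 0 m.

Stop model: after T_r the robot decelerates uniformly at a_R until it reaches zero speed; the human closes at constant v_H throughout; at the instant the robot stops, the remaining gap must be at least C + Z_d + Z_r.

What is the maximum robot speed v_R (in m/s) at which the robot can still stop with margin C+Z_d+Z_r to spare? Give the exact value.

at the boundary: (1/5)·v² + (19/50)·v + (-451/250) = 0
  disc = (19/50)² − 4·(1/5)·(-451/250) = 3969/2500 ; √disc = 63/50
  v_R = (−(19/50) + 63/50) / (2·(1/5)) = 11/5 m/s
check:
T_s = v_R/a_R = (11/5)/(5/2) = 0.8800 s
robot in T_r: 2.2000·0.0600 = 0.1320 m
braking distance = 2.2000²/(2·2.5000) = 0.9680 m
human over T_r+T_s: 0.8000·(0.0600+0.8800) = 0.7520 m
C+Z_d+Z_r = 0.1200+0.0800+0.0000 = 0.2000 m
sum ≈ 0.1320+0.9680+0.7520+0.2000 ≈ 2.0520 m = S ✓

v_R_max = 11/5 m/s = 2.2000 m/s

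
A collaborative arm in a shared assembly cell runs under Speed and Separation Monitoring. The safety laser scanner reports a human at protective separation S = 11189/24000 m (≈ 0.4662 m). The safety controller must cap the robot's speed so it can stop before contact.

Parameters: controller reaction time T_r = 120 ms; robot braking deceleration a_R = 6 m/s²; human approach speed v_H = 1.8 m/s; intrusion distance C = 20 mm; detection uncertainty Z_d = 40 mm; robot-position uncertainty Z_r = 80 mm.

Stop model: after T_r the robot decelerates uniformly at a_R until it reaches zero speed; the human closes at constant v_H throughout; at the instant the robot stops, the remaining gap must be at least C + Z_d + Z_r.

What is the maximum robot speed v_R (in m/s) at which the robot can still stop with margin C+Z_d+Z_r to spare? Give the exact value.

collect terms ⇒ (1/12)·v_R² + (21/50)·v_R + (-529/4800) = 0
  disc = (21/50)² − 4·(1/12)·(-529/4800) = 76729/360000 ; √disc = 277/600
  v_R = (−(21/50) + 277/600) / (2·(1/12)) = 1/4 m/s
check:
braking lasts T_s = (1/4)/6 = 0.0417 s
reaction-phase robot travel = 0.2500·0.1200 = 0.0300 m
robot under decel: 0.2500²/(2·6.0000) = 0.0052 m
human over T_r+T_s: 1.8000·(0.1200+0.0417) = 0.2910 m
residual clearance needed = 0.0200+0.0400+0.0800 = 0.1400 m
sum ≈ 0.0300+0.0052+0.2910+0.1400 ≈ 0.4662 m = S ✓

v_R_max = 1/4 m/s = 0.2500 m/s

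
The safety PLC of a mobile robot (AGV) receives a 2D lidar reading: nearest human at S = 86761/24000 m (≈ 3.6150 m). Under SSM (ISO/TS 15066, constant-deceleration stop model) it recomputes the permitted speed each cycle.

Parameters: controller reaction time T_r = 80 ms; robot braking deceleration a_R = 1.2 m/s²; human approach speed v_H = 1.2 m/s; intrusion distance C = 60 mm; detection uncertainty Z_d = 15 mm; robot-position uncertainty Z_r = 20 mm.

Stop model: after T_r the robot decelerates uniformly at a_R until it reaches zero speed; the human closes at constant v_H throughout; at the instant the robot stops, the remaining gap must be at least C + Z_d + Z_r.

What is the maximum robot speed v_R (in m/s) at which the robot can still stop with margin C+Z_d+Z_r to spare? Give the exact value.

quadratic (5/12)·v² + (27/25)·v + (-82177/24000) = 0
  disc = (27/25)² − 4·(5/12)·(-82177/24000) = 2474329/360000 ; √disc = 1573/600
  v_R = (−(27/25) + 1573/600) / (2·(5/12)) = 37/20 m/s
check:
T_s = v_R/a_R = (37/20)/(6/5) = 1.5417 s
robot in T_r: 1.8500·0.0800 = 0.1480 m
robot covers 1.8500·1.5417 − ½·1.2000·1.5417² = 1.4260 m while stopping
person approaches 1.2000·(0.0800+1.5417) = 1.9460 m
residual clearance needed = 0.0600+0.0150+0.0200 = 0.0950 m
sum ≈ 0.1480+1.4260+1.9460+0.0950 ≈ 3.6150 m = S ✓

v_R_max = 37/20 m/s = 1.8500 m/s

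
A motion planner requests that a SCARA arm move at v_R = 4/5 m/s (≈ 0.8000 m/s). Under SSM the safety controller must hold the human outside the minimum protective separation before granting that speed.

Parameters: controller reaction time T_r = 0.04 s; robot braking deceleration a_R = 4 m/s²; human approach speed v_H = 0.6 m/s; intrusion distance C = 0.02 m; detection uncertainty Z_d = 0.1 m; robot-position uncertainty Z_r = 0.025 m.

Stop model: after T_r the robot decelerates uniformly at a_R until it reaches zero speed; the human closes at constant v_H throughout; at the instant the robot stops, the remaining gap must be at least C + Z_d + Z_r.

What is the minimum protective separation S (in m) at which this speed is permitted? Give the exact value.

T_s = v_R/a_R = (4/5)/4 = 0.2000 s
reaction-phase robot travel = 0.8000·0.0400 = 0.0320 m
braking distance = 0.8000²/(2·4.0000) = 0.0800 m
human closes 0.6000·0.2400 = 0.1440 m
margins: 0.0200+0.1000+0.0250 = 0.1450 m
S_min ≈ 0.0320+0.0800+0.1440+0.1450  ⇒  S_min = 401/1000 m

S_min = 401/1000 m = 0.4010 m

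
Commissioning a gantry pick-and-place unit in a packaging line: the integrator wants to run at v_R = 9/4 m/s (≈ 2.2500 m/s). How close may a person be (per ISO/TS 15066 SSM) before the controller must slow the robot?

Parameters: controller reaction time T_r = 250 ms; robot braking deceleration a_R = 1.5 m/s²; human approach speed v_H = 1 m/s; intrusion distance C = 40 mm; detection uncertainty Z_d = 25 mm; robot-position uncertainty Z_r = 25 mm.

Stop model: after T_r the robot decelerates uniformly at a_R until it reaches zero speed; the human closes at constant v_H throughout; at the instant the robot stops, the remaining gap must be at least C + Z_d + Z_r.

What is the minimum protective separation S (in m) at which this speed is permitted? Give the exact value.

S_min = 409/100 m = 4.0900 m

T_s = v_R/a_R = (9/4)/(3/2) = 1.5000 s
robot in T_r: 2.2500·0.2500 = 0.5625 m
braking distance = 2.2500²/(2·1.5000) = 1.6875 m
human closes 1.0000·1.7500 = 1.7500 m
residual clearance needed = 0.0400+0.0250+0.0250 = 0.0900 m
S_min ≈ 0.5625+1.6875+1.7500+0.0900  ⇒  S_min = 409/100 m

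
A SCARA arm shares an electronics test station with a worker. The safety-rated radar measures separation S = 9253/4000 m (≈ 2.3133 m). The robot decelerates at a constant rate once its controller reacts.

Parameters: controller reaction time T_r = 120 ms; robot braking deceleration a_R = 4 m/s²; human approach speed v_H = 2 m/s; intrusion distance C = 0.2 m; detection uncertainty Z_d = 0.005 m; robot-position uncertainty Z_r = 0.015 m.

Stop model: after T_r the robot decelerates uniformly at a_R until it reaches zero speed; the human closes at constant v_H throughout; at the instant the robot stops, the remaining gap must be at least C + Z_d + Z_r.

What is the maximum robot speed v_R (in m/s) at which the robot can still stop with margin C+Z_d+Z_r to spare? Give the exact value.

v_R_max = 21/10 m/s = 2.1000 m/s

collect terms ⇒ (1/8)·v_R² + (31/50)·v_R + (-7413/4000) = 0
  disc = (31/50)² − 4·(1/8)·(-7413/4000) = 52441/40000 ; √disc = 229/200
  v_R = (−(31/50) + 229/200) / (2·(1/8)) = 21/10 m/s
check:
braking lasts T_s = (21/10)/4 = 0.5250 s
robot in T_r: 2.1000·0.1200 = 0.2520 m
robot under decel: 2.1000²/(2·4.0000) = 0.5513 m
person approaches 2.0000·(0.1200+0.5250) = 1.2900 m
margins: 0.2000+0.0050+0.0150 = 0.2200 m
sum ≈ 0.2520+0.5513+1.2900+0.2200 ≈ 2.3133 m = S ✓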